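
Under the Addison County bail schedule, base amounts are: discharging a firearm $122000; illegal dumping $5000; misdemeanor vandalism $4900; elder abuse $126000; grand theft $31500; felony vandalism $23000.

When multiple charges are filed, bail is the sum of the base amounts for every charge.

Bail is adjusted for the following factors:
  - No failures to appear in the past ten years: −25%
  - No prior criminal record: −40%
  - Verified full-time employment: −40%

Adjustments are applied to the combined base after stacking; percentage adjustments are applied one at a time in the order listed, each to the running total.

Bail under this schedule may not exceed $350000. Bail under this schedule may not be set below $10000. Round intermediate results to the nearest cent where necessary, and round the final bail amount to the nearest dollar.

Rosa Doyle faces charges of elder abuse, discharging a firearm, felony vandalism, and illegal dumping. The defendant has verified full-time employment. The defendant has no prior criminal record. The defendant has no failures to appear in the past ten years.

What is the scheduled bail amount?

Base amounts from the schedule: elder abuse $126000; discharging a firearm $122000; felony vandalism $23000; illegal dumping $5000.
Stacking rule: sum of all bases. $126000 + $122000 + $23000 + $5000 = $276000.
No failures to appear in the past ten years (−25%): $276000 × 0.75 = $207000.
No prior criminal record (−40%): $207000 × 0.6 = $124200.
Verified full-time employment (−40%): $124200 × 0.6 = $74520.
$74520 is within the $350000 maximum.
$74520 is at or above the $10000 minimum.

$74520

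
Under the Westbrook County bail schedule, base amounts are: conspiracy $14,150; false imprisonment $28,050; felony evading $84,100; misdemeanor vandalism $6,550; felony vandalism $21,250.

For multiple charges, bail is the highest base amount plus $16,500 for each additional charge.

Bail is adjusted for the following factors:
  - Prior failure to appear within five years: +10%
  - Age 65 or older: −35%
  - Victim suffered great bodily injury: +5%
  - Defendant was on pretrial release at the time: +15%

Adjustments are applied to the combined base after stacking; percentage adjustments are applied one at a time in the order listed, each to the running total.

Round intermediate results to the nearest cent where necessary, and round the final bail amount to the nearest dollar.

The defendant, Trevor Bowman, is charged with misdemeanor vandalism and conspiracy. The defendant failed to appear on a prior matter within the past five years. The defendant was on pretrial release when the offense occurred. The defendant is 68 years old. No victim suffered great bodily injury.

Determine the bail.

Base amounts from the schedule: misdemeanor vandalism $6,550; conspiracy $14,150.
Stacking rule: highest base plus $16,500 per additional charge. Highest is conspiracy at $14,150; 1 additional charge → +$16,500. Combined base = $30,650.
Prior failure to appear within five years (+10%): $30,650 × 1.1 = $33,715.
Age 65 or older (−35%): $33,715 × 0.65 = $21,914.75.
Defendant was on pretrial release at the time (+15%): $21,914.75 × 1.15 = $25,201.96.
Rounded to the nearest dollar: $25,202.

$25,202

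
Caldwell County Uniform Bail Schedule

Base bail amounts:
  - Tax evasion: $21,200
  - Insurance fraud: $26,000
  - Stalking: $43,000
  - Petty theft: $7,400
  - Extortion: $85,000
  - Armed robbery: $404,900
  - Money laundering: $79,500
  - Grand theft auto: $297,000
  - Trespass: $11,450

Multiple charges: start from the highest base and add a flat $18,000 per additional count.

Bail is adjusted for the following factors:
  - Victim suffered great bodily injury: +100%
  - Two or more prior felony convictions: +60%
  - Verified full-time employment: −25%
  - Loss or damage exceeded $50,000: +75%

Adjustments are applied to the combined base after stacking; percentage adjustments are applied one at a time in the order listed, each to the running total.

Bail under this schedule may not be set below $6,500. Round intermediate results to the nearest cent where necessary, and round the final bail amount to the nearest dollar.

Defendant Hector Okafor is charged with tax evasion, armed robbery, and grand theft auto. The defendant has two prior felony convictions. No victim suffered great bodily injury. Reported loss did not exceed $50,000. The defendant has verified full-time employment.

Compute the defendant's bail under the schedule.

Base amounts from the schedule: tax evasion $21,200; armed robbery $404,900; grand theft auto $297,000.
Stacking rule: highest base plus $18,000 per additional charge. Highest is armed robbery at $404,900; 2 additional charges → +$36,000. Combined base = $440,900.
Two or more prior felony convictions (+60%): $440,900 × 1.6 = $705,440.
Verified full-time employment (−25%): $705,440 × 0.75 = $529,080.
$529,080 is at or above the $6,500 minimum.

$529,080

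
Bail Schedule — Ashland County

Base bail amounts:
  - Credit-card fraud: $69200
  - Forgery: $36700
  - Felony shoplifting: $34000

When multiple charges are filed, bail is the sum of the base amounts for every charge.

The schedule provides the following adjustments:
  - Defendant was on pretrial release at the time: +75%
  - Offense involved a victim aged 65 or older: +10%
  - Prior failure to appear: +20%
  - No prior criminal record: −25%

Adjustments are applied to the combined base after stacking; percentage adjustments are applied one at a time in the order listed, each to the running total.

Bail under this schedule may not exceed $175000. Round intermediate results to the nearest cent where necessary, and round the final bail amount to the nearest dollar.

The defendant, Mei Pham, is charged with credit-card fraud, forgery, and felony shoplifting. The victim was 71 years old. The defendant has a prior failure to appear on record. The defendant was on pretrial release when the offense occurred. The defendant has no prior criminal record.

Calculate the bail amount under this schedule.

Base amounts from the schedule: credit-card fraud $69200; forgery $36700; felony shoplifting $34000.
Stacking rule: sum of all bases. $69200 + $36700 + $34000 = $139900.
Defendant was on pretrial release at the time (+75%): $139900 × 1.75 = $244825.
Offense involved a victim aged 65 or older (+10%): $244825 × 1.1 = $269307.50.
Prior failure to appear (+20%): $269307.50 × 1.2 = $323169.
No prior criminal record (−25%): $323169 × 0.75 = $242376.75.
Result $242376.75 exceeds the maximum of $175000; bail is capped at $175000.

$175000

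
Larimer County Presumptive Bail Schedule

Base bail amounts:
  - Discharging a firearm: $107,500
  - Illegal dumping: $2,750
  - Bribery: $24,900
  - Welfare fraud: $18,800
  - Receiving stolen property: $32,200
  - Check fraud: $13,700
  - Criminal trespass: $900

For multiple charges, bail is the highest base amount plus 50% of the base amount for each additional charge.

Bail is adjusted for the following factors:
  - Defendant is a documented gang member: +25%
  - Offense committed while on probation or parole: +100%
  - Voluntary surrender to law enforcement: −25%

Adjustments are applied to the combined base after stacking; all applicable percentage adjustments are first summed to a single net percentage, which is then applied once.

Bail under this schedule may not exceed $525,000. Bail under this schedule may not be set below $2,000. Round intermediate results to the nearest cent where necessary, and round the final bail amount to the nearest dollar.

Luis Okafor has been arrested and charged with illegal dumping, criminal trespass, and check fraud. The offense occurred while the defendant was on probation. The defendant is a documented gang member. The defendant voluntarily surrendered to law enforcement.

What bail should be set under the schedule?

Base amounts from the schedule: illegal dumping $2,750; criminal trespass $900; check fraud $13,700.
Stacking rule: highest base plus 50% of each additional charge. Highest is check fraud at $13,700. Additional: $2,750 × 50% = $1,375; $900 × 50% = $450. Combined base = $13,700 + $1,825 = $15,525.
Net percentage adjustment: +25% +100% −25% = +100%. $15,525 × 2 = $31,050.
$31,050 is within the $525,000 maximum.
$31,050 is at or above the $2,000 minimum.

$31,050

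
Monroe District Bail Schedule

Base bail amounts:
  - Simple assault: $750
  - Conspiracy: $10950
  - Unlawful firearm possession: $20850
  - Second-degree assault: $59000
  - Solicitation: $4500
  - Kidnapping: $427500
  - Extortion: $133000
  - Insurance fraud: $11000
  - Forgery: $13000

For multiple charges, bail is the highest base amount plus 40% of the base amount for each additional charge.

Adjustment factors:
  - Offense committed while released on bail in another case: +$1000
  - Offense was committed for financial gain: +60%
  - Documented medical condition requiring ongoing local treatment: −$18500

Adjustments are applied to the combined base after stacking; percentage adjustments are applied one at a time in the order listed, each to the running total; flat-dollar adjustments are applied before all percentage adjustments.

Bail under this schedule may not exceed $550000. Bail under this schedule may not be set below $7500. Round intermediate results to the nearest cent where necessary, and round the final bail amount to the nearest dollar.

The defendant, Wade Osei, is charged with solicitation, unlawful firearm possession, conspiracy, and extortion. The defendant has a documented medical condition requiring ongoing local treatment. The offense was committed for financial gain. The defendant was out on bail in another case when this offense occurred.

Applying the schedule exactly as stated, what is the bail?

$208032

Base amounts from the schedule: solicitation $4500; unlawful firearm possession $20850; conspiracy $10950; extortion $133000.
Stacking rule: highest base plus 40% of each additional charge. Highest is extortion at $133000. Additional: $4500 × 40% = $1800; $20850 × 40% = $8340; $10950 × 40% = $4380. Combined base = $133000 + $14520 = $147520.
Offense committed while released on bail in another case (+$1000 flat): $147520 + $1000 = $148520.
Documented medical condition requiring ongoing local treatment (−$18500 flat): $148520 − $18500 = $130020.
Offense was committed for financial gain (+60%): $130020 × 1.6 = $208032.
$208032 is within the $550000 maximum.
$208032 is at or above the $7500 minimum.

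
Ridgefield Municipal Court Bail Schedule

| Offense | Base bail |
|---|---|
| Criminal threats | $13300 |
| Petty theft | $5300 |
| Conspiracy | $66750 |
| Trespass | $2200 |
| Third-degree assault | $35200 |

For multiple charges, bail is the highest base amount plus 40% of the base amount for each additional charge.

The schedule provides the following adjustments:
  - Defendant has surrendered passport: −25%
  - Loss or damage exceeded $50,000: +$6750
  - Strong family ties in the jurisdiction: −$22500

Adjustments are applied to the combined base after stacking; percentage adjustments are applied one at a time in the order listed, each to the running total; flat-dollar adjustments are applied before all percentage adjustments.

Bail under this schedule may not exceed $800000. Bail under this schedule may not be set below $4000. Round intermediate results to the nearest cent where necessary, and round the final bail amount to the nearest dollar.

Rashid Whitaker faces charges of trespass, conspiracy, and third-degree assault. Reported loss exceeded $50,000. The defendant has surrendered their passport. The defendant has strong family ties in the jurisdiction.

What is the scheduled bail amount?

Base amounts from the schedule: trespass $2200; conspiracy $66750; third-degree assault $35200.
Stacking rule: highest base plus 40% of each additional charge. Highest is conspiracy at $66750. Additional: $2200 × 40% = $880; $35200 × 40% = $14080. Combined base = $66750 + $14960 = $81710.
Loss or damage exceeded $50,000 (+$6750 flat): $81710 + $6750 = $88460.
Strong family ties in the jurisdiction (−$22500 flat): $88460 − $22500 = $65960.
Defendant has surrendered passport (−25%): $65960 × 0.75 = $49470.
$49470 is within the $800000 maximum.
$49470 is at or above the $4000 minimum.

$49470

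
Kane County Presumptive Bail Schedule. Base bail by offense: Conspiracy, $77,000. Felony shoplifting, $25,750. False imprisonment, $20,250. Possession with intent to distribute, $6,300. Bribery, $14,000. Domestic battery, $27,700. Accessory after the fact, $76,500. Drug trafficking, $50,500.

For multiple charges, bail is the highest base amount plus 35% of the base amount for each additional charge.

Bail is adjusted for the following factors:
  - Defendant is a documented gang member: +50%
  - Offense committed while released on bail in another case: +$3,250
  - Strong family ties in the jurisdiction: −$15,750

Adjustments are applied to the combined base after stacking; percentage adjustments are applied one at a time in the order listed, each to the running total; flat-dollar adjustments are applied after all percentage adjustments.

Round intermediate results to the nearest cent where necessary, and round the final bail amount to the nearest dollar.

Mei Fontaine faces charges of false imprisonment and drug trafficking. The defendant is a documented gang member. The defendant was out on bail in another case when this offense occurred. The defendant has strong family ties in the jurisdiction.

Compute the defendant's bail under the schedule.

$73,881

Base amounts from the schedule: false imprisonment $20,250; drug trafficking $50,500.
Stacking rule: highest base plus 35% of each additional charge. Highest is drug trafficking at $50,500. Additional: $20,250 × 35% = $7,087.50. Combined base = $50,500 + $7,087.50 = $57,587.50.
Defendant is a documented gang member (+50%): $57,587.50 × 1.5 = $86,381.25.
Offense committed while released on bail in another case (+$3,250 flat): $86,381.25 + $3,250 = $89,631.25.
Strong family ties in the jurisdiction (−$15,750 flat): $89,631.25 − $15,750 = $73,881.25.
Rounded to the nearest dollar: $73,881.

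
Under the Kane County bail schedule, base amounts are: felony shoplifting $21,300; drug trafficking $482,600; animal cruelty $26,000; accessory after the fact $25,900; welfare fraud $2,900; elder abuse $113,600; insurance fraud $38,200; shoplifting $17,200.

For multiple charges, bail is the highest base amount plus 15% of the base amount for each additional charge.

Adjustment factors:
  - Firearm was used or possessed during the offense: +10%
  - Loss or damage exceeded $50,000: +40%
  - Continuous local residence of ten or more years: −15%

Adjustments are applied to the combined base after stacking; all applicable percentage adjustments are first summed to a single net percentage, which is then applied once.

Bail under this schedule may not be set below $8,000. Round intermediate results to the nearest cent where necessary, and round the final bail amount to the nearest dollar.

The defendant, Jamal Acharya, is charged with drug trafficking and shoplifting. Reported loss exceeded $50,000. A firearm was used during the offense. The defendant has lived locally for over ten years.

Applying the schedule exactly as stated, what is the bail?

$654,993

Base amounts from the schedule: drug trafficking $482,600; shoplifting $17,200.
Stacking rule: highest base plus 15% of each additional charge. Highest is drug trafficking at $482,600. Additional: $17,200 × 15% = $2,580. Combined base = $482,600 + $2,580 = $485,180.
Net percentage adjustment: +10% +40% −15% = +35%. $485,180 × 1.35 = $654,993.
$654,993 is at or above the $8,000 minimum.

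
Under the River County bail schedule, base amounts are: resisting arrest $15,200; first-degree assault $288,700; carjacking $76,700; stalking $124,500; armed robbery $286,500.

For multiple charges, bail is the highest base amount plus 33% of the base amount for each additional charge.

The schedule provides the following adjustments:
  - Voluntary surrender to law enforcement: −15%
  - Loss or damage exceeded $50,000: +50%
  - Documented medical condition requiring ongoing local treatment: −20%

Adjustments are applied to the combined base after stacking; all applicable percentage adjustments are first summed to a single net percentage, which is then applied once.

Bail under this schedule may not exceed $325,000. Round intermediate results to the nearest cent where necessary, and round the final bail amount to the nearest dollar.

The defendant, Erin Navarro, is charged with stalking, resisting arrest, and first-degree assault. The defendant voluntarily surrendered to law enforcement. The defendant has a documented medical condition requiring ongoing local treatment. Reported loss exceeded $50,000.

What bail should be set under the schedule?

Base amounts from the schedule: stalking $124,500; resisting arrest $15,200; first-degree assault $288,700.
Stacking rule: highest base plus 33% of each additional charge. Highest is first-degree assault at $288,700. Additional: $124,500 × 33% = $41,085; $15,200 × 33% = $5,016. Combined base = $288,700 + $46,101 = $334,801.
Net percentage adjustment: −15% +50% −20% = +15%. $334,801 × 1.15 = $385,021.15.
Result $385,021.15 exceeds the maximum of $325,000; bail is capped at $325,000.

$325,000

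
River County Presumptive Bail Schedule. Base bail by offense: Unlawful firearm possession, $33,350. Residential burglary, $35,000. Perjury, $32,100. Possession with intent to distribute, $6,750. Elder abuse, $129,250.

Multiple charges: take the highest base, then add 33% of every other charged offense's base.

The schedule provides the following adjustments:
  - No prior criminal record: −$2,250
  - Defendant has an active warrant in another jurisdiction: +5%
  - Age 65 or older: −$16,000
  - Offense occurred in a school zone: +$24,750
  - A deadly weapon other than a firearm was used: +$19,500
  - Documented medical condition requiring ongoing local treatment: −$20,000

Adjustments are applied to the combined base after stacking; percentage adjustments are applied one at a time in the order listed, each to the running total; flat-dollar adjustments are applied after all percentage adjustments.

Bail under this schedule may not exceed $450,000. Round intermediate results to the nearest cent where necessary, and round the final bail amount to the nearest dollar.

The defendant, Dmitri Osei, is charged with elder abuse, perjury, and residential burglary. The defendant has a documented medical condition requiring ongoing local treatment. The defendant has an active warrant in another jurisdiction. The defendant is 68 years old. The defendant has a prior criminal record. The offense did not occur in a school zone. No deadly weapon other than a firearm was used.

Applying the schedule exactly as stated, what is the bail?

Base amounts from the schedule: elder abuse $129,250; perjury $32,100; residential burglary $35,000.
Stacking rule: highest base plus 33% of each additional charge. Highest is elder abuse at $129,250. Additional: $32,100 × 33% = $10,593; $35,000 × 33% = $11,550. Combined base = $129,250 + $22,143 = $151,393.
Defendant has an active warrant in another jurisdiction (+5%): $151,393 × 1.05 = $158,962.65.
Age 65 or older (−$16,000 flat): $158,962.65 − $16,000 = $142,962.65.
Documented medical condition requiring ongoing local treatment (−$20,000 flat): $142,962.65 − $20,000 = $122,962.65.
$122,962.65 is within the $450,000 maximum.
Rounded to the nearest dollar: $122,963.

$122,963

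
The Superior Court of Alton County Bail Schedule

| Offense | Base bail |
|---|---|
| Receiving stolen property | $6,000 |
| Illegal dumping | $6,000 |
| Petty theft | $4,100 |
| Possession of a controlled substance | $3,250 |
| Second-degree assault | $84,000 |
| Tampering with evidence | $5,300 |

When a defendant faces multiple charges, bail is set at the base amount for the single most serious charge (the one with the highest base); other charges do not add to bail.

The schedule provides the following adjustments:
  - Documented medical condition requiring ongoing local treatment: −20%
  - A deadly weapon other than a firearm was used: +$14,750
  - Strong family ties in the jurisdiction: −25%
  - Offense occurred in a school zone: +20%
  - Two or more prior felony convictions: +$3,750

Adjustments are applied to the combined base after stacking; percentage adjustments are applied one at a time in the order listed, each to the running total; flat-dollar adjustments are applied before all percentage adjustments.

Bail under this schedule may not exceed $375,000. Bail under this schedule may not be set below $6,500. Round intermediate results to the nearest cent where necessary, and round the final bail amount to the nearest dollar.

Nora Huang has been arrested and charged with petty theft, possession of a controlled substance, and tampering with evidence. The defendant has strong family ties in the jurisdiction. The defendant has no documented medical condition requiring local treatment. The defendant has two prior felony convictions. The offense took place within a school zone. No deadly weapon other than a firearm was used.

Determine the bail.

$8,145

Base amounts from the schedule: petty theft $4,100; possession of a controlled substance $3,250; tampering with evidence $5,300.
Stacking rule: use the highest base only. Highest is tampering with evidence at $5,300. Combined base = $5,300.
Two or more prior felony convictions (+$3,750 flat): $5,300 + $3,750 = $9,050.
Strong family ties in the jurisdiction (−25%): $9,050 × 0.75 = $6,787.50.
Offense occurred in a school zone (+20%): $6,787.50 × 1.2 = $8,145.
$8,145 is within the $375,000 maximum.
$8,145 is at or above the $6,500 minimum.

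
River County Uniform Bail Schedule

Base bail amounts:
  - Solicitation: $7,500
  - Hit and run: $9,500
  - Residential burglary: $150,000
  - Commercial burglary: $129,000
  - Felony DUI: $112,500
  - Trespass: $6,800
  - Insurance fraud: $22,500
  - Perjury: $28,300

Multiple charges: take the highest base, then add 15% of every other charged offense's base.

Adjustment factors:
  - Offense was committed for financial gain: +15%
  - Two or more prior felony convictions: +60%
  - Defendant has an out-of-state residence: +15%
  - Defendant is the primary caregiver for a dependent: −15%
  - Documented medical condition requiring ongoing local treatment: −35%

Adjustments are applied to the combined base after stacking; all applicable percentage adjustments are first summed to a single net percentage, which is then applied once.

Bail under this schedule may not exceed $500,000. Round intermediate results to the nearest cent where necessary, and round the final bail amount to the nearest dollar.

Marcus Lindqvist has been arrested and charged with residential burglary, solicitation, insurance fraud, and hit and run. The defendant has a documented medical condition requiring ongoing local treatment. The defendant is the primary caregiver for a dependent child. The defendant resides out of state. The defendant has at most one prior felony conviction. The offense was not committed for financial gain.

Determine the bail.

$101,351

Base amounts from the schedule: residential burglary $150,000; solicitation $7,500; insurance fraud $22,500; hit and run $9,500.
Stacking rule: highest base plus 15% of each additional charge. Highest is residential burglary at $150,000. Additional: $7,500 × 15% = $1,125; $22,500 × 15% = $3,375; $9,500 × 15% = $1,425. Combined base = $150,000 + $5,925 = $155,925.
Net percentage adjustment: +15% −15% −35% = −35%. $155,925 × 0.65 = $101,351.25.
$101,351.25 is within the $500,000 maximum.
Rounded to the nearest dollar: $101,351.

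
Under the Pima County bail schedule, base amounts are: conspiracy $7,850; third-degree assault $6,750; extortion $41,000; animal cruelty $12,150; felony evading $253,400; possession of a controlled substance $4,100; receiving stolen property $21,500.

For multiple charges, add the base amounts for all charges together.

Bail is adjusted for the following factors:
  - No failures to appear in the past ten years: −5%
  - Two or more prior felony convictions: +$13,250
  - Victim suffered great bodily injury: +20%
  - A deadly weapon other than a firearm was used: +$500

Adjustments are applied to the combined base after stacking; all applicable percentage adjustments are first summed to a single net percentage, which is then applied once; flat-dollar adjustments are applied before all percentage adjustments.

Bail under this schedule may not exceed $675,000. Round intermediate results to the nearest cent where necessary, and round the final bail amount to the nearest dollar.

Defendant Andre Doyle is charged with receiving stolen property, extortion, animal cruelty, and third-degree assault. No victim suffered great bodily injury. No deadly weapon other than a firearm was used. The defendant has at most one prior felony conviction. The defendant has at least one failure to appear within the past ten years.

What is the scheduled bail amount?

$81,400

Base amounts from the schedule: receiving stolen property $21,500; extortion $41,000; animal cruelty $12,150; third-degree assault $6,750.
Stacking rule: sum of all bases. $21,500 + $41,000 + $12,150 + $6,750 = $81,400.
No adjustment factors apply to this defendant.
$81,400 is within the $675,000 maximum.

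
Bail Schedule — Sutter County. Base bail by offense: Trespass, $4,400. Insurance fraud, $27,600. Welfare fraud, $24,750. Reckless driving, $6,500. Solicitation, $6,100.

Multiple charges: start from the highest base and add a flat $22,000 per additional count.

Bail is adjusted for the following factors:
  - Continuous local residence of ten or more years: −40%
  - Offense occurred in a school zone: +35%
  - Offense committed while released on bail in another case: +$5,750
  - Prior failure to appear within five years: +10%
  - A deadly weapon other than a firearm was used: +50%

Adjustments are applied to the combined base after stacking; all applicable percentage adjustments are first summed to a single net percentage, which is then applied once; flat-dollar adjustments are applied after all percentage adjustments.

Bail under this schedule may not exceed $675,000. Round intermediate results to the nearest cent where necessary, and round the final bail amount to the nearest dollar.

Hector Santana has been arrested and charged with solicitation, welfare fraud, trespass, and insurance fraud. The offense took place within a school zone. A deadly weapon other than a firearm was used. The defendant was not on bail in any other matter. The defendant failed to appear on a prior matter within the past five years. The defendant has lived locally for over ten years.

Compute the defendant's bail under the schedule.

Base amounts from the schedule: solicitation $6,100; welfare fraud $24,750; trespass $4,400; insurance fraud $27,600.
Stacking rule: highest base plus $22,000 per additional charge. Highest is insurance fraud at $27,600; 3 additional charges → +$66,000. Combined base = $93,600.
Net percentage adjustment: −40% +35% +10% +50% = +55%. $93,600 × 1.55 = $145,080.
$145,080 is within the $675,000 maximum.

$145,080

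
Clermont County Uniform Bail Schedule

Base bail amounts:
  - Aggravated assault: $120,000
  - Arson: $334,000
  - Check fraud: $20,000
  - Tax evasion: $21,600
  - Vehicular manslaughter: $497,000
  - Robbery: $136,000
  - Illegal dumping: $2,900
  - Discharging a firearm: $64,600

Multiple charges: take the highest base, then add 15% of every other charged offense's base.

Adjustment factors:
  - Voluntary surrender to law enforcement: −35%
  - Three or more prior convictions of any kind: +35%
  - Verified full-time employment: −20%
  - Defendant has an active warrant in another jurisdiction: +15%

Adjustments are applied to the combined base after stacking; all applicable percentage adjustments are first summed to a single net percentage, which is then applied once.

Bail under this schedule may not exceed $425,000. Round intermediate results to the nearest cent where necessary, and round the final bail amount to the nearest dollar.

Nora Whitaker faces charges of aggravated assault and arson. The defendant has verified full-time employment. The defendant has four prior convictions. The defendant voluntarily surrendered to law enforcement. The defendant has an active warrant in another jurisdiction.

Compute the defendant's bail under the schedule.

Base amounts from the schedule: aggravated assault $120,000; arson $334,000.
Stacking rule: highest base plus 15% of each additional charge. Highest is arson at $334,000. Additional: $120,000 × 15% = $18,000. Combined base = $334,000 + $18,000 = $352,000.
Net percentage adjustment: −35% +35% −20% +15% = −5%. $352,000 × 0.95 = $334,400.
$334,400 is within the $425,000 maximum.

$334,400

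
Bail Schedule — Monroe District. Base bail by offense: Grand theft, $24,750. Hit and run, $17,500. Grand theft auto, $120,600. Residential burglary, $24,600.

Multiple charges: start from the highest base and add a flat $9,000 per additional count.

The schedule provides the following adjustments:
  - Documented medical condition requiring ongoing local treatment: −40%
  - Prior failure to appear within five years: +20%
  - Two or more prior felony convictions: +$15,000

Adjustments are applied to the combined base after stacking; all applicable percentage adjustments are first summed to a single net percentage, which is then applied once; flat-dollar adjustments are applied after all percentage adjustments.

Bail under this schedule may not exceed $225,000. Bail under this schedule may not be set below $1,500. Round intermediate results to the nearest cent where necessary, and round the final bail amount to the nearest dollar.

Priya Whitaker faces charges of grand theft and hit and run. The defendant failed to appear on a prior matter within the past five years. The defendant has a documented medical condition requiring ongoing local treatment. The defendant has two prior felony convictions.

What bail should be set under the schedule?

$42,000

Base amounts from the schedule: grand theft $24,750; hit and run $17,500.
Stacking rule: highest base plus $9,000 per additional charge. Highest is grand theft at $24,750; 1 additional charge → +$9,000. Combined base = $33,750.
Net percentage adjustment: −40% +20% = −20%. $33,750 × 0.8 = $27,000.
Two or more prior felony convictions (+$15,000 flat): $27,000 + $15,000 = $42,000.
$42,000 is within the $225,000 maximum.
$42,000 is at or above the $1,500 minimum.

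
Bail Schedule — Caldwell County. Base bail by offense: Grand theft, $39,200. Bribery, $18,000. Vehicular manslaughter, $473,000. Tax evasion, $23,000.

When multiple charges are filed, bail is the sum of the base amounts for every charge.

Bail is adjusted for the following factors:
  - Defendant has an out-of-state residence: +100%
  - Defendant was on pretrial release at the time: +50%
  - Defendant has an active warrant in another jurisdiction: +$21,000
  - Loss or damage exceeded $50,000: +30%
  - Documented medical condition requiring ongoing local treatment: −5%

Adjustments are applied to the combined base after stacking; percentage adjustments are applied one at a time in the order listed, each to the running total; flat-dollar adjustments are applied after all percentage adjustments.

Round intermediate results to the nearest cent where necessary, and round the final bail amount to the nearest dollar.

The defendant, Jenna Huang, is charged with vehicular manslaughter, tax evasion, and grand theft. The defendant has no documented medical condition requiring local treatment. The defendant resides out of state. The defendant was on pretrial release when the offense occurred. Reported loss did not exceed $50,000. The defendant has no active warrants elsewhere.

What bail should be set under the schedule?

Base amounts from the schedule: vehicular manslaughter $473,000; tax evasion $23,000; grand theft $39,200.
Stacking rule: sum of all bases. $473,000 + $23,000 + $39,200 = $535,200.
Defendant has an out-of-state residence (+100%): $535,200 × 2 = $1,070,400.
Defendant was on pretrial release at the time (+50%): $1,070,400 × 1.5 = $1,605,600.

$1,605,600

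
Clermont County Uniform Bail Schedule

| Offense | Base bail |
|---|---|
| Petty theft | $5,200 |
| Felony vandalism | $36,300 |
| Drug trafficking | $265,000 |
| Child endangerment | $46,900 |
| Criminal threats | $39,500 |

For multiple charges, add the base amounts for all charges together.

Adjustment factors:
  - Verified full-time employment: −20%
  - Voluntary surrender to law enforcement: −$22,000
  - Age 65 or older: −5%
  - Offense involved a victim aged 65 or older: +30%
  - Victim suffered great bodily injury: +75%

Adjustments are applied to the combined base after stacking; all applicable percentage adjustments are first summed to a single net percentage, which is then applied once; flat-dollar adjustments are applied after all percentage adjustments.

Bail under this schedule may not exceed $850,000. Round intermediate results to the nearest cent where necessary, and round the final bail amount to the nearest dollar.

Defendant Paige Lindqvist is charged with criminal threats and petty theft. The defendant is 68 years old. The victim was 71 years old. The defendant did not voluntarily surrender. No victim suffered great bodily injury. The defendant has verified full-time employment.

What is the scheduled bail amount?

Base amounts from the schedule: criminal threats $39,500; petty theft $5,200.
Stacking rule: sum of all bases. $39,500 + $5,200 = $44,700.
Net percentage adjustment: −20% −5% +30% = +5%. $44,700 × 1.05 = $46,935.
$46,935 is within the $850,000 maximum.

$46,935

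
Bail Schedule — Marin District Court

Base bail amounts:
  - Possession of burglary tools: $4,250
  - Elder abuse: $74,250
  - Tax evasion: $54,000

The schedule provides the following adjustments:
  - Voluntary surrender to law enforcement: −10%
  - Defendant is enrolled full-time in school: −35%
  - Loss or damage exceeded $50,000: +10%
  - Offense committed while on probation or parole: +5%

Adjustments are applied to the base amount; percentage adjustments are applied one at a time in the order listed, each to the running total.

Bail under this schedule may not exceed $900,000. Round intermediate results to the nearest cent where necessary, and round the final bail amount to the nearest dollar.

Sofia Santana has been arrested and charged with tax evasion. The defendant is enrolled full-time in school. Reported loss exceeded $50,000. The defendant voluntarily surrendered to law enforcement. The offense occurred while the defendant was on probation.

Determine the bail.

Base amounts from the schedule: tax evasion $54,000.
Single charge. Combined base = $54,000.
Voluntary surrender to law enforcement (−10%): $54,000 × 0.9 = $48,600.
Defendant is enrolled full-time in school (−35%): $48,600 × 0.65 = $31,590.
Loss or damage exceeded $50,000 (+10%): $31,590 × 1.1 = $34,749.
Offense committed while on probation or parole (+5%): $34,749 × 1.05 = $36,486.45.
$36,486.45 is within the $900,000 maximum.
Rounded to the nearest dollar: $36,486.

$36,486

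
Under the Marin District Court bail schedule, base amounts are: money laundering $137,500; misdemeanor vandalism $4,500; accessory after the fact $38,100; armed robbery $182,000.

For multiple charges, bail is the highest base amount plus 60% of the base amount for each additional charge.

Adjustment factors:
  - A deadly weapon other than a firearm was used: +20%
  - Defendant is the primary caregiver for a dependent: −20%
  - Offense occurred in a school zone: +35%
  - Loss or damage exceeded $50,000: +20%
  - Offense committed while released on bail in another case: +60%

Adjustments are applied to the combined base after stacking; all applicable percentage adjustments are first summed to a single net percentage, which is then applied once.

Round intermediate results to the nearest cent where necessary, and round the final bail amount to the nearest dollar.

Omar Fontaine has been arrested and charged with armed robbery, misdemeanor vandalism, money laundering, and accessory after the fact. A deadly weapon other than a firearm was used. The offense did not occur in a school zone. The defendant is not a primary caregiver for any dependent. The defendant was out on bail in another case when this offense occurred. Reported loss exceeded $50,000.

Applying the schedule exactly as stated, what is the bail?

Base amounts from the schedule: armed robbery $182,000; misdemeanor vandalism $4,500; money laundering $137,500; accessory after the fact $38,100.
Stacking rule: highest base plus 60% of each additional charge. Highest is armed robbery at $182,000. Additional: $4,500 × 60% = $2,700; $137,500 × 60% = $82,500; $38,100 × 60% = $22,860. Combined base = $182,000 + $108,060 = $290,060.
Net percentage adjustment: +20% +20% +60% = +100%. $290,060 × 2 = $580,120.

$580,120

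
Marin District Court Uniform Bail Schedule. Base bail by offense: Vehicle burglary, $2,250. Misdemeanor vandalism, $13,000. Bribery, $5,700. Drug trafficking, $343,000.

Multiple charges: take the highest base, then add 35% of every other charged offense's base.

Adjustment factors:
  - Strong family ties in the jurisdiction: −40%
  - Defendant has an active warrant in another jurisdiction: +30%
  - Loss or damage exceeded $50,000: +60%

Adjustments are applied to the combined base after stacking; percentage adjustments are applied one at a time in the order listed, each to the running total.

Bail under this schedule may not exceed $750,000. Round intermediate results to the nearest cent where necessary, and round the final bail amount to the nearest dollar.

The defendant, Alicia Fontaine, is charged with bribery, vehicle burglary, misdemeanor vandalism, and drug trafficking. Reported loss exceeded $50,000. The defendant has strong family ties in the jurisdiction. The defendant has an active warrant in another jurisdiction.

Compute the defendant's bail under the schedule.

Base amounts from the schedule: bribery $5,700; vehicle burglary $2,250; misdemeanor vandalism $13,000; drug trafficking $343,000.
Stacking rule: highest base plus 35% of each additional charge. Highest is drug trafficking at $343,000. Additional: $5,700 × 35% = $1,995; $2,250 × 35% = $787.50; $13,000 × 35% = $4,550. Combined base = $343,000 + $7,332.50 = $350,332.50.
Strong family ties in the jurisdiction (−40%): $350,332.50 × 0.6 = $210,199.50.
Defendant has an active warrant in another jurisdiction (+30%): $210,199.50 × 1.3 = $273,259.35.
Loss or damage exceeded $50,000 (+60%): $273,259.35 × 1.6 = $437,214.96.
$437,214.96 is within the $750,000 maximum.
Rounded to the nearest dollar: $437,215.

$437,215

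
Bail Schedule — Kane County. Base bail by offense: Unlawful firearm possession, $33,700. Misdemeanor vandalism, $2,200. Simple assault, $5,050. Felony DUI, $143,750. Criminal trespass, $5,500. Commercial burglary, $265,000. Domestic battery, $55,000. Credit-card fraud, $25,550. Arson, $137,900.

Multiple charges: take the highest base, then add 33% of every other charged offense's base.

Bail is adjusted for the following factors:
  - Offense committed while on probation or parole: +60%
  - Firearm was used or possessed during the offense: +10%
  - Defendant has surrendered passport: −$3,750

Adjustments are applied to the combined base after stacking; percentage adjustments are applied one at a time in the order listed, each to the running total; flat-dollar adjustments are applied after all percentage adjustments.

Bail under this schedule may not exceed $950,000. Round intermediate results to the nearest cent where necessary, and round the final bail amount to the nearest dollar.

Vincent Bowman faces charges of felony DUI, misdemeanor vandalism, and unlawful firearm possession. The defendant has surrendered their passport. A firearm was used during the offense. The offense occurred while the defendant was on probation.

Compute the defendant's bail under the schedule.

Base amounts from the schedule: felony DUI $143,750; misdemeanor vandalism $2,200; unlawful firearm possession $33,700.
Stacking rule: highest base plus 33% of each additional charge. Highest is felony DUI at $143,750. Additional: $2,200 × 33% = $726; $33,700 × 33% = $11,121. Combined base = $143,750 + $11,847 = $155,597.
Offense committed while on probation or parole (+60%): $155,597 × 1.6 = $248,955.20.
Firearm was used or possessed during the offense (+10%): $248,955.20 × 1.1 = $273,850.72.
Defendant has surrendered passport (−$3,750 flat): $273,850.72 − $3,750 = $270,100.72.
$270,100.72 is within the $950,000 maximum.
Rounded to the nearest dollar: $270,101.

$270,101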